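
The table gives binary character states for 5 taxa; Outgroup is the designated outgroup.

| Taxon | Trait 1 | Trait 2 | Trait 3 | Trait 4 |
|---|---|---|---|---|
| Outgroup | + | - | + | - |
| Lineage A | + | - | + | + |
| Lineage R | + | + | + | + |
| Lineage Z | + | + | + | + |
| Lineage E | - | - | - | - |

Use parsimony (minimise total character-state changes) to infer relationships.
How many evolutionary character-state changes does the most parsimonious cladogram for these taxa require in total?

Character polarity is set by the outgroup: the derived state is whichever differs from the outgroup's state, so for Trait 1, Trait 3 the derived state is '-', and for the remaining characters it is '+'.
Trait 1 (derived state '-') is unique to Lineage E (autapomorphy; uninformative for grouping).
Trait 2 (derived state '+') is shared by Lineage R and Lineage Z — a synapomorphy uniting that clade.
Trait 3: derived state '-' in Lineage E only — an autapomorphy, so it tells us nothing about relationships among taxa.
Trait 4: derived state '+' in Lineage A, Lineage R, and Lineage Z only — synapomorphy for {Lineage A, Lineage R, Lineage Z}.
Most parsimonious ingroup topology: ((Lineage A,(Lineage R,Lineage Z)),Lineage E).
Changes per character on this tree: Trait 1: 1; Trait 2: 1; Trait 3: 1; Trait 4: 1.
Total = 4.

4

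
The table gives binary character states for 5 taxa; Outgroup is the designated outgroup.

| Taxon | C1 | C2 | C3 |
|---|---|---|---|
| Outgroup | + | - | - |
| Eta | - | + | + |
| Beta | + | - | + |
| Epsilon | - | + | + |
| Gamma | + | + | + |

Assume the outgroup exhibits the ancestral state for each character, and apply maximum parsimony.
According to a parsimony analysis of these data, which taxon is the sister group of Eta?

Epsilon

Character polarity is set by the outgroup: the derived state is whichever differs from the outgroup's state, so for C1 the derived state is '-', and for the remaining characters it is '+'.
C1 (derived state '-') is shared by Epsilon and Eta — a synapomorphy uniting that clade.
C2 (derived state '+') is shared by Epsilon, Eta, and Gamma — a synapomorphy uniting that clade.
C3 (derived state '+') is shared by all ingroup taxa — unites the whole ingroup.
Most parsimonious ingroup topology: (((Eta,Epsilon),Gamma),Beta).
Eta and Epsilon form a cherry on this tree, so they are sister taxa.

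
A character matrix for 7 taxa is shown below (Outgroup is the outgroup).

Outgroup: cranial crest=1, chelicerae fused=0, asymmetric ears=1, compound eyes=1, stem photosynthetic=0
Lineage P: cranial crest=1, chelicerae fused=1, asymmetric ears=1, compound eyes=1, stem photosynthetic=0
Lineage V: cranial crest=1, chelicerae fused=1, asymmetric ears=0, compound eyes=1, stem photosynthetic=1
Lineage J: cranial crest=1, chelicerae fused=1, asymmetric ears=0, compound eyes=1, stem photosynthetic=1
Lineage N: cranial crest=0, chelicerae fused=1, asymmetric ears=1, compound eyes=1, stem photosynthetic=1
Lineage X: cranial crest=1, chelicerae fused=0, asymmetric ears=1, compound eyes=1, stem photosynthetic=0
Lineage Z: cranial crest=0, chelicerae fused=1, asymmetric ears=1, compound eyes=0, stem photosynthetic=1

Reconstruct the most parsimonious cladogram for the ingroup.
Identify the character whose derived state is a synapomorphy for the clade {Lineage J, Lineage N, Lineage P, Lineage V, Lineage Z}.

Character polarity is set by the outgroup: the derived state is whichever differs from the outgroup's state, so for cranial crest, asymmetric ears, compound eyes the derived state is '0', and for the remaining characters it is '1'.
Only Lineage N and Lineage Z show the derived state '0' for cranial crest, supporting them as a clade.
chelicerae fused: derived state '1' in Lineage J, Lineage N, Lineage P, Lineage V, and Lineage Z only — synapomorphy for {Lineage J, Lineage N, Lineage P, Lineage V, Lineage Z}.
Only Lineage J and Lineage V show the derived state '0' for asymmetric ears, supporting them as a clade.
compound eyes: derived state '0' in Lineage Z only — an autapomorphy, so it tells us nothing about relationships among taxa.
Only Lineage J, Lineage N, Lineage V, and Lineage Z show the derived state '1' for stem photosynthetic, supporting them as a clade.
Most parsimonious ingroup topology: ((((Lineage N,Lineage Z),(Lineage J,Lineage V)),Lineage P),Lineage X).
The clade {Lineage J, Lineage N, Lineage P, Lineage V, Lineage Z} is supported by chelicerae fused: its derived state '1' occurs in exactly those taxa and in no other taxon (including the outgroup).

chelicerae fused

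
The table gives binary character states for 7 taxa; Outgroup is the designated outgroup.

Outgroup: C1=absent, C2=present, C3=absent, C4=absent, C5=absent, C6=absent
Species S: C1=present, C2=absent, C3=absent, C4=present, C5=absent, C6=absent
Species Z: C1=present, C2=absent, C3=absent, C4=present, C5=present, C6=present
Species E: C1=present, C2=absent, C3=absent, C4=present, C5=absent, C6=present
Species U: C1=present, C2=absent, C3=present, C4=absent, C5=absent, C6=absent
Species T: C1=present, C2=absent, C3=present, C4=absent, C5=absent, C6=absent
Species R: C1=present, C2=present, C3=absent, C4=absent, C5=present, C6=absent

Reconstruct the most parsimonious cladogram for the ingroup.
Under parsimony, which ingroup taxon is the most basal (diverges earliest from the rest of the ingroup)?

Species R

Character polarity is set by the outgroup: the derived state is whichever differs from the outgroup's state, so for C2 the derived state is 'absent', and for the remaining characters it is 'present'.
All ingroup taxa share the derived state 'present' for C1; it defines the ingroup but does not resolve relationships within it.
C2 (derived state 'absent') is shared by Species E, Species S, Species T, Species U, and Species Z — a synapomorphy uniting that clade.
C3 (derived state 'present') is shared by Species T and Species U — a synapomorphy uniting that clade.
C4 (derived state 'present') is shared by Species E, Species S, and Species Z — a synapomorphy uniting that clade.
C5 (state 'present') occurs in Species R and Species Z but conflicts with the nesting implied by the other characters — most parsimoniously interpreted as homoplasy.
C6: derived state 'present' in Species E and Species Z only — synapomorphy for {Species E, Species Z}.
Most parsimonious ingroup topology: (((Species S,(Species Z,Species E)),(Species U,Species T)),Species R).
Species R is sister to the clade containing all other ingroup taxa, so it is the earliest-diverging (most basal) ingroup lineage.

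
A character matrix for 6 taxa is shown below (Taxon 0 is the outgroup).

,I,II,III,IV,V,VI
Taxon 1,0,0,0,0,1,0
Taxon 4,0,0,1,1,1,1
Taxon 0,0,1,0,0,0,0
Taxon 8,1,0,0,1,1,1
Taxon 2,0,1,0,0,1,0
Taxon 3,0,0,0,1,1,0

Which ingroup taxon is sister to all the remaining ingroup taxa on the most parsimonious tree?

Taxon 2

Character polarity is set by the outgroup: the derived state is whichever differs from the outgroup's state, so for II the derived state is '0', and for the remaining characters it is '1'.
I: derived state '1' in Taxon 8 only — an autapomorphy, so it tells us nothing about relationships among taxa.
II: derived state '0' in Taxon 1, Taxon 3, Taxon 4, and Taxon 8 only — synapomorphy for {Taxon 1, Taxon 3, Taxon 4, Taxon 8}.
III (derived state '1') is unique to Taxon 4 (autapomorphy; uninformative for grouping).
IV (derived state '1') is shared by Taxon 3, Taxon 4, and Taxon 8 — a synapomorphy uniting that clade.
V (derived state '1') is shared by all ingroup taxa — unites the whole ingroup.
VI (derived state '1') is shared by Taxon 4 and Taxon 8 — a synapomorphy uniting that clade.
Most parsimonious ingroup topology: ((((Taxon 8,Taxon 4),Taxon 3),Taxon 1),Taxon 2).
Taxon 2 is sister to the clade containing all other ingroup taxa, so it is the earliest-diverging (most basal) ingroup lineage.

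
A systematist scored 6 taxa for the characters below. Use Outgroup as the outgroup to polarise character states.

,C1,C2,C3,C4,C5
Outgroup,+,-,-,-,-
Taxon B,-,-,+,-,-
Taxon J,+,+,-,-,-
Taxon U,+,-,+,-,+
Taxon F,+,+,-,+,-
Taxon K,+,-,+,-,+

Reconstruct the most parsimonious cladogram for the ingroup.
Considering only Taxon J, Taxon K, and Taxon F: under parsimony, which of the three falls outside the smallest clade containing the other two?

Taxon K

Character polarity is set by the outgroup: the derived state is whichever differs from the outgroup's state, so for C1 the derived state is '-', and for the remaining characters it is '+'.
C1: derived state '-' in Taxon B only — an autapomorphy, so it tells us nothing about relationships among taxa.
C2 (derived state '+') is shared by Taxon F and Taxon J — a synapomorphy uniting that clade.
C3: derived state '+' in Taxon B, Taxon K, and Taxon U only — synapomorphy for {Taxon B, Taxon K, Taxon U}.
C4: derived state '+' in Taxon F only — an autapomorphy, so it tells us nothing about relationships among taxa.
C5 (derived state '+') is shared by Taxon K and Taxon U — a synapomorphy uniting that clade.
Most parsimonious ingroup topology: ((Taxon B,(Taxon U,Taxon K)),(Taxon J,Taxon F)).
Taxon F and Taxon J share a more recent common ancestor with each other than either does with Taxon K, so Taxon K is the least closely related of the three.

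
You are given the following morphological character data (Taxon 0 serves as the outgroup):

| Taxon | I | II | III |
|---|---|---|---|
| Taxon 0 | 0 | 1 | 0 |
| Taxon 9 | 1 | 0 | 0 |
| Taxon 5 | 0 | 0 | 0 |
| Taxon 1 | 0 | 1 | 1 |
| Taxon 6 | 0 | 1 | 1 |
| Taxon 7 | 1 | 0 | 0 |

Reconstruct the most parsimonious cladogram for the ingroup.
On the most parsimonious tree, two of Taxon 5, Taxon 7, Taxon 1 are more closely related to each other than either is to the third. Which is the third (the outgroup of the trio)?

Character polarity is set by the outgroup: the derived state is whichever differs from the outgroup's state, so for II the derived state is '0', and for the remaining characters it is '1'.
I (derived state '1') is shared by Taxon 7 and Taxon 9 — a synapomorphy uniting that clade.
Only Taxon 5, Taxon 7, and Taxon 9 show the derived state '0' for II, supporting them as a clade.
III (derived state '1') is shared by Taxon 1 and Taxon 6 — a synapomorphy uniting that clade.
Most parsimonious ingroup topology: (((Taxon 9,Taxon 7),Taxon 5),(Taxon 1,Taxon 6)).
Taxon 7 and Taxon 5 share a more recent common ancestor with each other than either does with Taxon 1, so Taxon 1 is the least closely related of the three.

Taxon 1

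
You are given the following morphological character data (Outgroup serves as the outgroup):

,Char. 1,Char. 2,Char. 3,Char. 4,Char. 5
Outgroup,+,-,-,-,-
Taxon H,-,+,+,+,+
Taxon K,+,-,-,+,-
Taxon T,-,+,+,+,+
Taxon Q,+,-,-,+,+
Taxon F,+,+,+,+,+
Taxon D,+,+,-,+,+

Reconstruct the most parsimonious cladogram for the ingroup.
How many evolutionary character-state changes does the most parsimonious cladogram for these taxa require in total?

5

Character polarity is set by the outgroup: the derived state is whichever differs from the outgroup's state, so for Char. 1 the derived state is '-', and for the remaining characters it is '+'.
Char. 1: derived state '-' in Taxon H and Taxon T only — synapomorphy for {Taxon H, Taxon T}.
Char. 2 (derived state '+') is shared by Taxon D, Taxon F, Taxon H, and Taxon T — a synapomorphy uniting that clade.
Char. 3 (derived state '+') is shared by Taxon F, Taxon H, and Taxon T — a synapomorphy uniting that clade.
All ingroup taxa share the derived state '+' for Char. 4; it defines the ingroup but does not resolve relationships within it.
Char. 5 (derived state '+') is shared by Taxon D, Taxon F, Taxon H, Taxon Q, and Taxon T — a synapomorphy uniting that clade.
Most parsimonious ingroup topology: (((((Taxon H,Taxon T),Taxon F),Taxon D),Taxon Q),Taxon K).
Changes per character on this tree: Char. 1: 1; Char. 2: 1; Char. 3: 1; Char. 4: 1; Char. 5: 1.
Total = 5.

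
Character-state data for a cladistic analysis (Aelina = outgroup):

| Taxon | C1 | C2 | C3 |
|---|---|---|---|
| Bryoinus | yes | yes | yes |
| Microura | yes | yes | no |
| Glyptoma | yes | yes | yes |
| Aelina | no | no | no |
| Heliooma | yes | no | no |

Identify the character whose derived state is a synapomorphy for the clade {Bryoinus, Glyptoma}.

The outgroup has state 'no' for every character, so 'yes' is the derived state throughout.
All ingroup taxa share the derived state 'yes' for C1; it defines the ingroup but does not resolve relationships within it.
C2: derived state 'yes' in Bryoinus, Glyptoma, and Microura only — synapomorphy for {Bryoinus, Glyptoma, Microura}.
C3 (derived state 'yes') is shared by Bryoinus and Glyptoma — a synapomorphy uniting that clade.
Most parsimonious ingroup topology: (Heliooma,((Bryoinus,Glyptoma),Microura)).
The clade {Bryoinus, Glyptoma} is supported by C3: its derived state 'yes' occurs in exactly those taxa and in no other taxon (including the outgroup).

C3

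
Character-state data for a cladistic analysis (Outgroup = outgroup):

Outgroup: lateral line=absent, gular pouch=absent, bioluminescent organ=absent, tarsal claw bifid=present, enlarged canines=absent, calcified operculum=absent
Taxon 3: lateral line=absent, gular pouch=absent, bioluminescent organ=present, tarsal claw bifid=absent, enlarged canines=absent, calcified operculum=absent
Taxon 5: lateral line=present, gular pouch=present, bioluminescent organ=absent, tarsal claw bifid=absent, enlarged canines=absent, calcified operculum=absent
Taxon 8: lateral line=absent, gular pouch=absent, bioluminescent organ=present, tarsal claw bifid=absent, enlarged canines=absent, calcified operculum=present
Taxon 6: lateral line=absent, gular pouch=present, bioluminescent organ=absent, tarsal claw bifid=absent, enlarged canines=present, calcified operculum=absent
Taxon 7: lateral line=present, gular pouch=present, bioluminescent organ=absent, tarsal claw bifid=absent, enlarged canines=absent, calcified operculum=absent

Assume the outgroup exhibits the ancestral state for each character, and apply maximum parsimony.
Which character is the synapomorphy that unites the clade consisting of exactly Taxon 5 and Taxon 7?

lateral line

Character polarity is set by the outgroup: the derived state is whichever differs from the outgroup's state, so for tarsal claw bifid the derived state is 'absent', and for the remaining characters it is 'present'.
lateral line (derived state 'present') is shared by Taxon 5 and Taxon 7 — a synapomorphy uniting that clade.
Only Taxon 5, Taxon 6, and Taxon 7 show the derived state 'present' for gular pouch, supporting them as a clade.
bioluminescent organ: derived state 'present' in Taxon 3 and Taxon 8 only — synapomorphy for {Taxon 3, Taxon 8}.
tarsal claw bifid (derived state 'absent') is shared by all ingroup taxa — unites the whole ingroup.
enlarged canines: derived state 'present' in Taxon 6 only — an autapomorphy, so it tells us nothing about relationships among taxa.
calcified operculum (derived state 'present') is unique to Taxon 8 (autapomorphy; uninformative for grouping).
Most parsimonious ingroup topology: ((Taxon 3,Taxon 8),((Taxon 5,Taxon 7),Taxon 6)).
The clade {Taxon 5, Taxon 7} is supported by lateral line: its derived state 'present' occurs in exactly those taxa and in no other taxon (including the outgroup).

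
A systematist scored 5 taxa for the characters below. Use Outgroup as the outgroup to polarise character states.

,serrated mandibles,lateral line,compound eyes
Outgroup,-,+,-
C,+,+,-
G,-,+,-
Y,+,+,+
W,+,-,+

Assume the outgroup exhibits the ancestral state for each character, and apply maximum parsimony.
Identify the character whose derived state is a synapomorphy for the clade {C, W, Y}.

Character polarity is set by the outgroup: the derived state is whichever differs from the outgroup's state, so for lateral line the derived state is '-', and for the remaining characters it is '+'.
Only C, W, and Y show the derived state '+' for serrated mandibles, supporting them as a clade.
lateral line: derived state '-' in W only — an autapomorphy, so it tells us nothing about relationships among taxa.
Only W and Y show the derived state '+' for compound eyes, supporting them as a clade.
Most parsimonious ingroup topology: ((C,(Y,W)),G).
The clade {C, W, Y} is supported by serrated mandibles: its derived state '+' occurs in exactly those taxa and in no other taxon (including the outgroup).

serrated mandibles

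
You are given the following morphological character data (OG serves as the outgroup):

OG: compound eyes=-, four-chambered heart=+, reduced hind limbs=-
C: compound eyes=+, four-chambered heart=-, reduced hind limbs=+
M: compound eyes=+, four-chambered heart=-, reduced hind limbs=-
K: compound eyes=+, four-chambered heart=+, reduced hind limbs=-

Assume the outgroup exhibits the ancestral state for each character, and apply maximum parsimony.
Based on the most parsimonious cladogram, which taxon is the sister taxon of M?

Character polarity is set by the outgroup: the derived state is whichever differs from the outgroup's state, so for four-chambered heart the derived state is '-', and for the remaining characters it is '+'.
All ingroup taxa share the derived state '+' for compound eyes; it defines the ingroup but does not resolve relationships within it.
Only C and M show the derived state '-' for four-chambered heart, supporting them as a clade.
reduced hind limbs: derived state '+' in C only — an autapomorphy, so it tells us nothing about relationships among taxa.
Most parsimonious ingroup topology: ((C,M),K).
M and C form a cherry on this tree, so they are sister taxa.

C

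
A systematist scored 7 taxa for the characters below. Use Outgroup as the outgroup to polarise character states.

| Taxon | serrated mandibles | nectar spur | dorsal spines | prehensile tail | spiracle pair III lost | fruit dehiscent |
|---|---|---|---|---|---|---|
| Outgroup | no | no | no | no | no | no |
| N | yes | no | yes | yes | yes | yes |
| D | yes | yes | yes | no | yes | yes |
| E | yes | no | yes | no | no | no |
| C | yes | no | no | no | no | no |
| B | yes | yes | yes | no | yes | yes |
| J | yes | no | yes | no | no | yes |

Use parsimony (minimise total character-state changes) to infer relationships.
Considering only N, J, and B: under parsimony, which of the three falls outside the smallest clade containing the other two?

J

The outgroup has state 'no' for every character, so 'yes' is the derived state throughout.
All ingroup taxa share the derived state 'yes' for serrated mandibles; it defines the ingroup but does not resolve relationships within it.
nectar spur: derived state 'yes' in B and D only — synapomorphy for {B, D}.
dorsal spines (derived state 'yes') is shared by B, D, E, J, and N — a synapomorphy uniting that clade.
prehensile tail (derived state 'yes') is unique to N (autapomorphy; uninformative for grouping).
Only B, D, and N show the derived state 'yes' for spiracle pair III lost, supporting them as a clade.
Only B, D, J, and N show the derived state 'yes' for fruit dehiscent, supporting them as a clade.
Most parsimonious ingroup topology: ((((N,(D,B)),J),E),C).
N and B share a more recent common ancestor with each other than either does with J, so J is the least closely related of the three.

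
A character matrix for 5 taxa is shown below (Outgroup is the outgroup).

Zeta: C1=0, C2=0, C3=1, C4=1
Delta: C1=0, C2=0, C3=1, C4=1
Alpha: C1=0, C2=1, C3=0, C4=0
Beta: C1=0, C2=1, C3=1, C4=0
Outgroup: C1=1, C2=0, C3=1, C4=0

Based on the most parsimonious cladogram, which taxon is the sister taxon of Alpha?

Beta

Character polarity is set by the outgroup: the derived state is whichever differs from the outgroup's state, so for C1, C3 the derived state is '0', and for the remaining characters it is '1'.
C1 (derived state '0') is shared by all ingroup taxa — unites the whole ingroup.
C2 (derived state '1') is shared by Alpha and Beta — a synapomorphy uniting that clade.
C3: derived state '0' in Alpha only — an autapomorphy, so it tells us nothing about relationships among taxa.
Only Delta and Zeta show the derived state '1' for C4, supporting them as a clade.
Most parsimonious ingroup topology: ((Alpha,Beta),(Delta,Zeta)).
Alpha and Beta form a cherry on this tree, so they are sister taxa.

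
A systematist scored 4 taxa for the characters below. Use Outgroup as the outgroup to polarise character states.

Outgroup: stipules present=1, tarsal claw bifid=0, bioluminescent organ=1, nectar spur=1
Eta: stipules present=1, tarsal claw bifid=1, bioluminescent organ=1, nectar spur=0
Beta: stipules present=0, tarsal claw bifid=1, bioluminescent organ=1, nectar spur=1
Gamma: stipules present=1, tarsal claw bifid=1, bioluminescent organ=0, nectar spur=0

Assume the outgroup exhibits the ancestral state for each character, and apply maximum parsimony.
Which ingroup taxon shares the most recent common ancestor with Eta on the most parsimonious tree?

Character polarity is set by the outgroup: the derived state is whichever differs from the outgroup's state, so for stipules present, bioluminescent organ, nectar spur the derived state is '0', and for the remaining characters it is '1'.
stipules present: derived state '0' in Beta only — an autapomorphy, so it tells us nothing about relationships among taxa.
tarsal claw bifid (derived state '1') is shared by all ingroup taxa — unites the whole ingroup.
bioluminescent organ (derived state '0') is unique to Gamma (autapomorphy; uninformative for grouping).
Only Eta and Gamma show the derived state '0' for nectar spur, supporting them as a clade.
Most parsimonious ingroup topology: ((Eta,Gamma),Beta).
Eta and Gamma form a cherry on this tree, so they are sister taxa.

Gamma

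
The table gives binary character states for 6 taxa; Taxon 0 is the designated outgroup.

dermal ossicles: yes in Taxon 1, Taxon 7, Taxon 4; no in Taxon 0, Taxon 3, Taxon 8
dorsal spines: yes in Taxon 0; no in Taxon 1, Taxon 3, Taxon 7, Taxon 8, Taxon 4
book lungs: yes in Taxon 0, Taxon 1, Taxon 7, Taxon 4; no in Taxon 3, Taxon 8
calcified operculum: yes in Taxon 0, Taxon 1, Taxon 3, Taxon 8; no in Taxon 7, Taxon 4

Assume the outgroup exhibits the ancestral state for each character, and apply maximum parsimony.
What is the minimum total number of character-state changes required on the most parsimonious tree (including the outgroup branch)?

Character polarity is set by the outgroup: the derived state is whichever differs from the outgroup's state, so for dorsal spines, book lungs, calcified operculum the derived state is 'no', and for the remaining characters it is 'yes'.
dermal ossicles: derived state 'yes' in Taxon 1, Taxon 4, and Taxon 7 only — synapomorphy for {Taxon 1, Taxon 4, Taxon 7}.
dorsal spines (derived state 'no') is shared by all ingroup taxa — unites the whole ingroup.
book lungs: derived state 'no' in Taxon 3 and Taxon 8 only — synapomorphy for {Taxon 3, Taxon 8}.
Only Taxon 4 and Taxon 7 show the derived state 'no' for calcified operculum, supporting them as a clade.
Most parsimonious ingroup topology: ((Taxon 1,(Taxon 7,Taxon 4)),(Taxon 3,Taxon 8)).
Changes per character on this tree: dermal ossicles: 1; dorsal spines: 1; book lungs: 1; calcified operculum: 1.
Total = 4.

4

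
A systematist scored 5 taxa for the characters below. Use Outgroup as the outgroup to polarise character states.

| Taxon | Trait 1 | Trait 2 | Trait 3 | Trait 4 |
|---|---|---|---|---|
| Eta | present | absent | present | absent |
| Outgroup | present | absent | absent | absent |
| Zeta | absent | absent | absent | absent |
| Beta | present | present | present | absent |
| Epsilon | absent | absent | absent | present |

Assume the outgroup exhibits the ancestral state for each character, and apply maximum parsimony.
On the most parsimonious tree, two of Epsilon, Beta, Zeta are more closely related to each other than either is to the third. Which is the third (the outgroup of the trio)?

Beta

Character polarity is set by the outgroup: the derived state is whichever differs from the outgroup's state, so for Trait 1 the derived state is 'absent', and for the remaining characters it is 'present'.
Only Epsilon and Zeta show the derived state 'absent' for Trait 1, supporting them as a clade.
Trait 2: derived state 'present' in Beta only — an autapomorphy, so it tells us nothing about relationships among taxa.
Trait 3: derived state 'present' in Beta and Eta only — synapomorphy for {Beta, Eta}.
Trait 4: derived state 'present' in Epsilon only — an autapomorphy, so it tells us nothing about relationships among taxa.
Most parsimonious ingroup topology: ((Epsilon,Zeta),(Beta,Eta)).
Epsilon and Zeta share a more recent common ancestor with each other than either does with Beta, so Beta is the least closely related of the three.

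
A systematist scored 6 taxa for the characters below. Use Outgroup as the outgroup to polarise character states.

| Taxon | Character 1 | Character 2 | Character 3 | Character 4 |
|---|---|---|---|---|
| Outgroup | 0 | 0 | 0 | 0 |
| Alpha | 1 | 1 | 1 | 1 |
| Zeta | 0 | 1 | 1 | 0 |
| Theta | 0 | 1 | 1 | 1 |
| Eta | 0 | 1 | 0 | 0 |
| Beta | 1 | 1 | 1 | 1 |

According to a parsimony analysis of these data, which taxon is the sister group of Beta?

The outgroup has state '0' for every character, so '1' is the derived state throughout.
Character 1: derived state '1' in Alpha and Beta only — synapomorphy for {Alpha, Beta}.
All ingroup taxa share the derived state '1' for Character 2; it defines the ingroup but does not resolve relationships within it.
Character 3 (derived state '1') is shared by Alpha, Beta, Theta, and Zeta — a synapomorphy uniting that clade.
Character 4: derived state '1' in Alpha, Beta, and Theta only — synapomorphy for {Alpha, Beta, Theta}.
Most parsimonious ingroup topology: ((((Alpha,Beta),Theta),Zeta),Eta).
Beta and Alpha form a cherry on this tree, so they are sister taxa.

Alpha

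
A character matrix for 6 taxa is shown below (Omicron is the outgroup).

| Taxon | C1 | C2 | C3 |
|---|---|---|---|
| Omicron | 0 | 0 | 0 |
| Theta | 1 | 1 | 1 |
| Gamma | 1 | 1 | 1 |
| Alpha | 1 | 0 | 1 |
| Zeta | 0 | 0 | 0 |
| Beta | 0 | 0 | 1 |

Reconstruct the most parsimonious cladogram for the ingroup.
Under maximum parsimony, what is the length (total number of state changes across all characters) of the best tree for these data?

3

The outgroup has state '0' for every character, so '1' is the derived state throughout.
C1: derived state '1' in Alpha, Gamma, and Theta only — synapomorphy for {Alpha, Gamma, Theta}.
C2 (derived state '1') is shared by Gamma and Theta — a synapomorphy uniting that clade.
C3 (derived state '1') is shared by Alpha, Beta, Gamma, and Theta — a synapomorphy uniting that clade.
Most parsimonious ingroup topology: ((((Theta,Gamma),Alpha),Beta),Zeta).
Changes per character on this tree: C1: 1; C2: 1; C3: 1.
Total = 3.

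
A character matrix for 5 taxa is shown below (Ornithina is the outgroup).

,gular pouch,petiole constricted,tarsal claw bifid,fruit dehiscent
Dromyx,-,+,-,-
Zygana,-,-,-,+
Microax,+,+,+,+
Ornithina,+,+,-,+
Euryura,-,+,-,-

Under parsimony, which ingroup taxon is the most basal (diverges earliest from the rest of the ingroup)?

Character polarity is set by the outgroup: the derived state is whichever differs from the outgroup's state, so for gular pouch, petiole constricted, fruit dehiscent the derived state is '-', and for the remaining characters it is '+'.
gular pouch: derived state '-' in Dromyx, Euryura, and Zygana only — synapomorphy for {Dromyx, Euryura, Zygana}.
petiole constricted: derived state '-' in Zygana only — an autapomorphy, so it tells us nothing about relationships among taxa.
tarsal claw bifid (derived state '+') is unique to Microax (autapomorphy; uninformative for grouping).
fruit dehiscent (derived state '-') is shared by Dromyx and Euryura — a synapomorphy uniting that clade.
Most parsimonious ingroup topology: (Microax,(Zygana,(Euryura,Dromyx))).
Microax is sister to the clade containing all other ingroup taxa, so it is the earliest-diverging (most basal) ingroup lineage.

Microax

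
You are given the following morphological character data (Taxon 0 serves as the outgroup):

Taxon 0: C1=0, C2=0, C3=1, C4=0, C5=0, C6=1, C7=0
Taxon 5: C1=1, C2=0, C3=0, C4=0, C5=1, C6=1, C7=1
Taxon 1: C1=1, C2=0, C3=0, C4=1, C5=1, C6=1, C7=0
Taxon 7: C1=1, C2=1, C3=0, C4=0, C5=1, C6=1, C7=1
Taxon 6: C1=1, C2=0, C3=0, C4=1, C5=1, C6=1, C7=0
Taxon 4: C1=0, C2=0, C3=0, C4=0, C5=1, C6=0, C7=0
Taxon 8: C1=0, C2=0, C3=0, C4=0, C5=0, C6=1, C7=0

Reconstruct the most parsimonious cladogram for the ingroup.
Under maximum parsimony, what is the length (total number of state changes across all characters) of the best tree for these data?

Character polarity is set by the outgroup: the derived state is whichever differs from the outgroup's state, so for C3, C6 the derived state is '0', and for the remaining characters it is '1'.
Only Taxon 1, Taxon 5, Taxon 6, and Taxon 7 show the derived state '1' for C1, supporting them as a clade.
C2 (derived state '1') is unique to Taxon 7 (autapomorphy; uninformative for grouping).
C3 (derived state '0') is shared by all ingroup taxa — unites the whole ingroup.
C4: derived state '1' in Taxon 1 and Taxon 6 only — synapomorphy for {Taxon 1, Taxon 6}.
C5 (derived state '1') is shared by Taxon 1, Taxon 4, Taxon 5, Taxon 6, and Taxon 7 — a synapomorphy uniting that clade.
C6: derived state '0' in Taxon 4 only — an autapomorphy, so it tells us nothing about relationships among taxa.
Only Taxon 5 and Taxon 7 show the derived state '1' for C7, supporting them as a clade.
Most parsimonious ingroup topology: ((((Taxon 5,Taxon 7),(Taxon 1,Taxon 6)),Taxon 4),Taxon 8).
Changes per character on this tree: C1: 1; C2: 1; C3: 1; C4: 1; C5: 1; C6: 1; C7: 1.
Total = 7.

7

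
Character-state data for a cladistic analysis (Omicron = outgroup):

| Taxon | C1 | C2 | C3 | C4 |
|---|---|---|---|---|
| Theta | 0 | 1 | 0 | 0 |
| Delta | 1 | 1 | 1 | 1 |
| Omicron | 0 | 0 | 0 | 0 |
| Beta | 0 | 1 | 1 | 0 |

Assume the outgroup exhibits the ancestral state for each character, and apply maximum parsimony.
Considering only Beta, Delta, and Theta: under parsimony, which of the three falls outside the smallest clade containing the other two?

Theta

The outgroup has state '0' for every character, so '1' is the derived state throughout.
C1 (derived state '1') is unique to Delta (autapomorphy; uninformative for grouping).
All ingroup taxa share the derived state '1' for C2; it defines the ingroup but does not resolve relationships within it.
C3: derived state '1' in Beta and Delta only — synapomorphy for {Beta, Delta}.
C4: derived state '1' in Delta only — an autapomorphy, so it tells us nothing about relationships among taxa.
Most parsimonious ingroup topology: ((Delta,Beta),Theta).
Beta and Delta share a more recent common ancestor with each other than either does with Theta, so Theta is the least closely related of the three.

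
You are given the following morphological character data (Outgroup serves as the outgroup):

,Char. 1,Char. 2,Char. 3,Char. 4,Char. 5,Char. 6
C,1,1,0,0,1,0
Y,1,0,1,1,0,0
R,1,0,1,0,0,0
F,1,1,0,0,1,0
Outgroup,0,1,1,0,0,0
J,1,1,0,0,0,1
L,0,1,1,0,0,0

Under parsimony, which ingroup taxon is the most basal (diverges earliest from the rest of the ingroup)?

L

Character polarity is set by the outgroup: the derived state is whichever differs from the outgroup's state, so for Char. 2, Char. 3 the derived state is '0', and for the remaining characters it is '1'.
Only C, F, J, R, and Y show the derived state '1' for Char. 1, supporting them as a clade.
Only R and Y show the derived state '0' for Char. 2, supporting them as a clade.
Char. 3: derived state '0' in C, F, and J only — synapomorphy for {C, F, J}.
Char. 4: derived state '1' in Y only — an autapomorphy, so it tells us nothing about relationships among taxa.
Char. 5 (derived state '1') is shared by C and F — a synapomorphy uniting that clade.
Char. 6: derived state '1' in J only — an autapomorphy, so it tells us nothing about relationships among taxa.
Most parsimonious ingroup topology: (((J,(C,F)),(Y,R)),L).
L is sister to the clade containing all other ingroup taxa, so it is the earliest-diverging (most basal) ingroup lineage.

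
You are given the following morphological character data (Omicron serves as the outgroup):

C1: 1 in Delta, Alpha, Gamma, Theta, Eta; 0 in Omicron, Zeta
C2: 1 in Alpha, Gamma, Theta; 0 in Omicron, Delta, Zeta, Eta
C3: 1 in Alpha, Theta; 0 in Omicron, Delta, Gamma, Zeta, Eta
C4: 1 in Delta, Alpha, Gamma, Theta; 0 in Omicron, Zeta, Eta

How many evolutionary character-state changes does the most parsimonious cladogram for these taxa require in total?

The outgroup has state '0' for every character, so '1' is the derived state throughout.
C1 (derived state '1') is shared by Alpha, Delta, Eta, Gamma, and Theta — a synapomorphy uniting that clade.
C2 (derived state '1') is shared by Alpha, Gamma, and Theta — a synapomorphy uniting that clade.
C3 (derived state '1') is shared by Alpha and Theta — a synapomorphy uniting that clade.
C4 (derived state '1') is shared by Alpha, Delta, Gamma, and Theta — a synapomorphy uniting that clade.
Most parsimonious ingroup topology: (((Delta,((Alpha,Theta),Gamma)),Eta),Zeta).
Changes per character on this tree: C1: 1; C2: 1; C3: 1; C4: 1.
Total = 4.

4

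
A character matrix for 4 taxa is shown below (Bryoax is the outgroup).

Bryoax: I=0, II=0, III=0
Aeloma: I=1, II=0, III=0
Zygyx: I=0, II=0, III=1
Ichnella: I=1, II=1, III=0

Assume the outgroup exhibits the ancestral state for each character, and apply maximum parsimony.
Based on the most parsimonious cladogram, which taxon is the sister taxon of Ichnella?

Aeloma

The outgroup has state '0' for every character, so '1' is the derived state throughout.
I (derived state '1') is shared by Aeloma and Ichnella — a synapomorphy uniting that clade.
II (derived state '1') is unique to Ichnella (autapomorphy; uninformative for grouping).
III (derived state '1') is unique to Zygyx (autapomorphy; uninformative for grouping).
Most parsimonious ingroup topology: ((Aeloma,Ichnella),Zygyx).
Ichnella and Aeloma form a cherry on this tree, so they are sister taxa.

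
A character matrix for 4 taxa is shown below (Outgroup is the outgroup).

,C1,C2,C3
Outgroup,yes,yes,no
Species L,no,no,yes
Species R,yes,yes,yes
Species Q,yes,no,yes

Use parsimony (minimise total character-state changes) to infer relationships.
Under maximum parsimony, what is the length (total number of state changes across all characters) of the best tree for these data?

3

Character polarity is set by the outgroup: the derived state is whichever differs from the outgroup's state, so for C1, C2 the derived state is 'no', and for the remaining characters it is 'yes'.
C1: derived state 'no' in Species L only — an autapomorphy, so it tells us nothing about relationships among taxa.
C2 (derived state 'no') is shared by Species L and Species Q — a synapomorphy uniting that clade.
C3 (derived state 'yes') is shared by all ingroup taxa — unites the whole ingroup.
Most parsimonious ingroup topology: ((Species L,Species Q),Species R).
Changes per character on this tree: C1: 1; C2: 1; C3: 1.
Total = 3.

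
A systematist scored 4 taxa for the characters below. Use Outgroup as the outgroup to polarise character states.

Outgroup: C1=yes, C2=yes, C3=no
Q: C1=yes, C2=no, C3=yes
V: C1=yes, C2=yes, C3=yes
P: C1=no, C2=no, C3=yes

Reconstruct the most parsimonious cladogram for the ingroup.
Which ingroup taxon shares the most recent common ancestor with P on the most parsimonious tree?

Q

Character polarity is set by the outgroup: the derived state is whichever differs from the outgroup's state, so for C1, C2 the derived state is 'no', and for the remaining characters it is 'yes'.
C1: derived state 'no' in P only — an autapomorphy, so it tells us nothing about relationships among taxa.
C2: derived state 'no' in P and Q only — synapomorphy for {P, Q}.
All ingroup taxa share the derived state 'yes' for C3; it defines the ingroup but does not resolve relationships within it.
Most parsimonious ingroup topology: ((Q,P),V).
P and Q form a cherry on this tree, so they are sister taxa.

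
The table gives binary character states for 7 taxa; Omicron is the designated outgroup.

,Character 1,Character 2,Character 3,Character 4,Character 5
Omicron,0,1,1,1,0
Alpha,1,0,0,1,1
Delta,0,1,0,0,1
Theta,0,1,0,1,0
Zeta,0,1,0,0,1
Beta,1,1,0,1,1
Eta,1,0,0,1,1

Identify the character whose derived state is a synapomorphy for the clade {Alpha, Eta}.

Character 2

Character polarity is set by the outgroup: the derived state is whichever differs from the outgroup's state, so for Character 2, Character 3, Character 4 the derived state is '0', and for the remaining characters it is '1'.
Only Alpha, Beta, and Eta show the derived state '1' for Character 1, supporting them as a clade.
Character 2: derived state '0' in Alpha and Eta only — synapomorphy for {Alpha, Eta}.
All ingroup taxa share the derived state '0' for Character 3; it defines the ingroup but does not resolve relationships within it.
Character 4: derived state '0' in Delta and Zeta only — synapomorphy for {Delta, Zeta}.
Character 5: derived state '1' in Alpha, Beta, Delta, Eta, and Zeta only — synapomorphy for {Alpha, Beta, Delta, Eta, Zeta}.
Most parsimonious ingroup topology: ((((Alpha,Eta),Beta),(Delta,Zeta)),Theta).
The clade {Alpha, Eta} is supported by Character 2: its derived state '0' occurs in exactly those taxa and in no other taxon (including the outgroup).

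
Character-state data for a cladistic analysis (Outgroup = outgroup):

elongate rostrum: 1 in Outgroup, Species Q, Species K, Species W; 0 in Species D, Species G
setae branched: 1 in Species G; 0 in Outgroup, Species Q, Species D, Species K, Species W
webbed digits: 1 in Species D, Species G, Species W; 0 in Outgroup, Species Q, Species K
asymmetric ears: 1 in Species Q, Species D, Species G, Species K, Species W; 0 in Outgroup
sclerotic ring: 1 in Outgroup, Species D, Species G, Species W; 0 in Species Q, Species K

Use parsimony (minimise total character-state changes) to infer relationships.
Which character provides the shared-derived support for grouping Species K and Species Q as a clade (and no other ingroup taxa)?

Character polarity is set by the outgroup: the derived state is whichever differs from the outgroup's state, so for elongate rostrum, sclerotic ring the derived state is '0', and for the remaining characters it is '1'.
Only Species D and Species G show the derived state '0' for elongate rostrum, supporting them as a clade.
setae branched: derived state '1' in Species G only — an autapomorphy, so it tells us nothing about relationships among taxa.
webbed digits (derived state '1') is shared by Species D, Species G, and Species W — a synapomorphy uniting that clade.
All ingroup taxa share the derived state '1' for asymmetric ears; it defines the ingroup but does not resolve relationships within it.
Only Species K and Species Q show the derived state '0' for sclerotic ring, supporting them as a clade.
Most parsimonious ingroup topology: ((Species Q,Species K),((Species D,Species G),Species W)).
The clade {Species K, Species Q} is supported by sclerotic ring: its derived state '0' occurs in exactly those taxa and in no other taxon (including the outgroup).

sclerotic ring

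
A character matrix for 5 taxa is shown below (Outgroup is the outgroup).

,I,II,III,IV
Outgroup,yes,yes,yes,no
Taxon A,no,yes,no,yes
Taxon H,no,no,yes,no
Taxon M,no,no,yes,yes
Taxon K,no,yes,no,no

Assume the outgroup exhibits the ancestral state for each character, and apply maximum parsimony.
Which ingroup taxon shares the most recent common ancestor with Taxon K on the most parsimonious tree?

Character polarity is set by the outgroup: the derived state is whichever differs from the outgroup's state, so for I, II, III the derived state is 'no', and for the remaining characters it is 'yes'.
I (derived state 'no') is shared by all ingroup taxa — unites the whole ingroup.
Only Taxon H and Taxon M show the derived state 'no' for II, supporting them as a clade.
Only Taxon A and Taxon K show the derived state 'no' for III, supporting them as a clade.
IV groups Taxon A and Taxon M, which is incompatible with the clades supported by the remaining characters; treating it as convergent (homoplasy) costs fewer steps than any alternative tree.
Most parsimonious ingroup topology: ((Taxon A,Taxon K),(Taxon H,Taxon M)).
Taxon K and Taxon A form a cherry on this tree, so they are sister taxa.

Taxon A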